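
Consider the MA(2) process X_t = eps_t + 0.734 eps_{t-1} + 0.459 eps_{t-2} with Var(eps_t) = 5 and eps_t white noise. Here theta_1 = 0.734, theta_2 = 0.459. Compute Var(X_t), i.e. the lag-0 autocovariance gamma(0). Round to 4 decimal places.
\gamma(0) = 8.7472

For an MA(q) process X_t = eps_t + sum_i theta_i eps_{t-i} with
Var(eps_t) = sigma^2, the variance is
  gamma(0) = sigma^2 * (1 + sum_i theta_i^2).
  sum_i theta_i^2 = (0.734)^2 + (0.459)^2 = 0.538756 + 0.210681 = 0.749437.
  gamma(0) = 5 * (1 + 0.749437) = 5 * 1.749437 = 8.747185, which rounds to 8.7472.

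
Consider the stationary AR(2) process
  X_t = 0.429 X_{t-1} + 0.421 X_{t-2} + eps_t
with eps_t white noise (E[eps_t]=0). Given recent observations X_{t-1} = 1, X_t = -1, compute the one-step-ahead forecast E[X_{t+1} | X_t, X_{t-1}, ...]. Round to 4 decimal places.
E[X_{t+1} \mid \mathcal F_t] = -0.0080

For an AR(p) model X_t = c + sum_i phi_i X_{t-i} + eps_t, the
one-step-ahead conditional mean is
  E[X_{t+1} | X_t, ...] = c + sum_i phi_i X_{t+1-i}.
Substitute known values:
  E[X_{t+1} | ...] = (0.429) * (-1) + (0.421) * (1)
                   = -0.0080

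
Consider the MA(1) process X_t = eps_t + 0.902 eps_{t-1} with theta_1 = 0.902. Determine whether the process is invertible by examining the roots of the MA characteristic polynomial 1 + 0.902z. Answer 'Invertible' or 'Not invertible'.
\text{Invertible}

The MA(q) characteristic polynomial is P(z) = 1 + 0.902z.
Invertibility requires all roots to lie outside the unit circle, i.e. |z| > 1 for every root.
This is linear in z: 1 + (0.902) z = 0  =>  z = -1/(0.902) = -1.108647,  |z| = 1.108647.
Moduli of all roots: 1.1086.
All moduli strictly greater than 1? Yes.
Verdict: Invertible.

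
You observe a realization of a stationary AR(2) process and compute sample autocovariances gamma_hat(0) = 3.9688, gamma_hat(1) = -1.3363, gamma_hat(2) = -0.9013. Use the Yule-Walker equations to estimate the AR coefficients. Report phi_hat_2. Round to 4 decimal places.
\hat\phi_{2} = -0.3840

The Yule-Walker equations for an AR(p) process read, in matrix form,
  Gamma_p phi = r_p,   with   (Gamma_p)_{ij} = gamma(|i - j|),
                       (r_p)_i = gamma(i),   i,j = 1..p.
Substitute the sample gammas (Toeplitz matrix and right-hand side of size 2):
  Gamma_p = [[3.9688, -1.3363], [-1.3363, 3.9688]]
  r_p     = [-1.3363, -0.9013]
Written out:
  3.9688 phi_1 - 1.3363 phi_2 = -1.3363
  -1.3363 phi_1 + 3.9688 phi_2 = -0.9013
Solve by Cramer's rule:
  det = gamma(0)^2 - gamma(1)^2 = (3.9688)^2 - (-1.3363)^2 = 15.75137344 - 1.78569769 = 13.96567575
  phi_hat_1 = [gamma(1) gamma(0) - gamma(1) gamma(2)] / det = [(-1.3363)(3.9688) - (-1.3363)(-0.9013)] / 13.96567575 = -6.50791463 / 13.96567575 = -0.466
  phi_hat_2 = [gamma(0) gamma(2) - gamma(1)^2] / det = [(3.9688)(-0.9013) - (-1.3363)^2] / 13.96567575 = -5.36277713 / 13.96567575 = -0.384
So phi_hat = [-0.4660, -0.3840].
Therefore phi_hat_2 = -0.3840.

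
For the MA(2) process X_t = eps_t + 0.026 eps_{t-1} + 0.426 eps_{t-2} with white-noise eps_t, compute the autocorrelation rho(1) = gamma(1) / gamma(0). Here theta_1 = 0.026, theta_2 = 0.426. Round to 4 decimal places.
\rho(1) = 0.0314

For an MA(q) process with theta_0 = 1, the autocovariance is
  gamma(k) = sigma^2 * sum_{i=0..q-k} theta_i * theta_{i+k},
and rho(k) = gamma(k) / gamma(0). Sigma^2 cancels.
  numerator   = (1)*(0.026) + (0.026)*(0.426) = 0.037076.
  denominator = (1)^2 + (0.026)^2 + (0.426)^2 = 1.182152.
  rho(1) = 0.037076 / 1.182152 = 0.0314.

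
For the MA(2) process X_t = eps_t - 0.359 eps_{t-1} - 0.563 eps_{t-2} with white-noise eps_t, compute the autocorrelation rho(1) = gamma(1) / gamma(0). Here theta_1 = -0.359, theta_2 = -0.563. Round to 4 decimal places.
\rho(1) = -0.1085

For an MA(q) process with theta_0 = 1, the autocovariance is
  gamma(k) = sigma^2 * sum_{i=0..q-k} theta_i * theta_{i+k},
and rho(k) = gamma(k) / gamma(0). Sigma^2 cancels.
  numerator   = (1)*(-0.359) + (-0.359)*(-0.563) = -0.156883.
  denominator = (1)^2 + (-0.359)^2 + (-0.563)^2 = 1.44585.
  rho(1) = -0.156883 / 1.44585 = -0.1085.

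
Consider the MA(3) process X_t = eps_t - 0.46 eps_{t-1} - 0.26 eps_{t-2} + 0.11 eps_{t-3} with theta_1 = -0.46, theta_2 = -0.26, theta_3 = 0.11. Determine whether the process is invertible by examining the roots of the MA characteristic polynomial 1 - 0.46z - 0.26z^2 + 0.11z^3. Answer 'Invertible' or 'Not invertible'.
\text{Invertible}

The MA(q) characteristic polynomial is P(z) = 1 - 0.46z - 0.26z^2 + 0.11z^3.
Invertibility requires all roots to lie outside the unit circle, i.e. |z| > 1 for every root.
Degree 3: look for a simple real root z0 first, then factor out (1 - z/z0) and solve the remaining quadratic.
Testing z0 = -2: P(-2) = 1 + (-0.46)(-2) + (-0.26)(-2)^2 + (0.11)(-2)^3
  = 1 + (0.92) + (-1.04) + (-0.88) = 0.  So z_0 = -2 is a root, |z_0| = 2.
Divide out the factor (1 + 0.5 z) = (1 - z/z0) (since 1/z0 = -0.5):
  P(z) = (1 + 0.5 z)(1 + (-0.96) z + (0.22) z^2)
  [check: z-coef -0.96 - (-0.5) = -0.46; z^2-coef 0.22 - (-0.5)(-0.96) = -0.26; z^3-coef -(-0.5)(0.22) = 0.11.]
Remaining roots from the quadratic factor 1 + (-0.96) z + (0.22) z^2:
  Set 1 + (-0.96) z + (0.22) z^2 = 0, i.e. a z^2 + b z + c = 0 with a = 0.22, b = -0.96, c = 1.
  Discriminant D = b^2 - 4ac = (-0.96)^2 - 4*(0.22)*1 = 0.9216 - (0.88) = 0.0416.
  D >= 0, so the roots are real: z = (-b +/- sqrt(D)) / (2a) = (0.96 +/- 0.203961) / (0.44).
    z_1 = (0.96 + 0.203961) / (0.44) = 2.6454,   |z_1| = 2.6454.
    z_2 = (0.96 - 0.203961) / (0.44) = 1.7183,   |z_2| = 1.7183.
Moduli of all roots: 2.0000, 2.6454, 1.7183.
All moduli strictly greater than 1? Yes.
Verdict: Invertible.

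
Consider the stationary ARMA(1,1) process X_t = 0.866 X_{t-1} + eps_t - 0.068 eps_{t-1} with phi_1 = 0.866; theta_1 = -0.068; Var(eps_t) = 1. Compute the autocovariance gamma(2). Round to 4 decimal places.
\gamma(2) = 2.6010

Multiply the model equation by X_{t-k} and take expectations. With theta_0 = psi_0 = 1 and psi_j the MA(infinity) weights, this gives
  gamma(k) - sum_i phi_i gamma(k-i) = c_k,
  c_k = sigma^2 * sum_{j=k..q} theta_j psi_{j-k}   (c_k = 0 for k > q),
using gamma(-m) = gamma(m).
psi-weights needed (psi_j = theta_j + sum_i phi_i psi_{j-i}):
  psi_1 = theta_1 + phi_1 = -0.068 + (0.866) = 0.798
Right-hand sides:
  c_0 = sigma^2 (1 + theta_1 psi_1) = 1 * (1 + (-0.068)(0.798)) = 1 * 0.945736 = 0.945736
  c_1 = sigma^2 theta_1 = 1 * (-0.068) = -0.068
  c_2 = 0
Equations for k = 0 and k = 1 (AR order 1):
  gamma(0) = phi_1 gamma(1) + c_0
  gamma(1) = phi_1 gamma(0) + c_1
Substituting the second into the first: gamma(0) (1 - phi_1^2) = c_0 + phi_1 c_1, so
  gamma(0) = (c_0 + phi_1 c_1) / (1 - phi_1^2) = (0.945736 + (0.866)(-0.068)) / (1 - (0.866)^2) = 0.886848 / 0.250044 = 3.546768.
  gamma(1) = phi_1 gamma(0) + c_1 = (0.866)(3.546768) + (-0.068) = 3.003501.
For k = 2 (> q): gamma(2) = phi_1 gamma(1) = (0.866)(3.003501) = 2.601032.
Therefore gamma(2) = 2.6010 (to 4 decimal places).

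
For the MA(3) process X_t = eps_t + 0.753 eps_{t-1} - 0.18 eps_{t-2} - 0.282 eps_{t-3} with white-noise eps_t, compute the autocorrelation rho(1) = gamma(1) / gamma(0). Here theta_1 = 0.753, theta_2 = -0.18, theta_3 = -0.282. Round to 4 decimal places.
\rho(1) = 0.3980

For an MA(q) process with theta_0 = 1, the autocovariance is
  gamma(k) = sigma^2 * sum_{i=0..q-k} theta_i * theta_{i+k},
and rho(k) = gamma(k) / gamma(0). Sigma^2 cancels.
  numerator   = (1)*(0.753) + (0.753)*(-0.18) + (-0.18)*(-0.282) = 0.66822.
  denominator = (1)^2 + (0.753)^2 + (-0.18)^2 + (-0.282)^2 = 1.678933.
  rho(1) = 0.66822 / 1.678933 = 0.3980.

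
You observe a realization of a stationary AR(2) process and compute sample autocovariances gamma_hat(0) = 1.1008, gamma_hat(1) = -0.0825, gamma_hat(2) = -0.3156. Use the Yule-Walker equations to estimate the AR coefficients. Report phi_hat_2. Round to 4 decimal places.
\hat\phi_{2} = -0.2940

The Yule-Walker equations for an AR(p) process read, in matrix form,
  Gamma_p phi = r_p,   with   (Gamma_p)_{ij} = gamma(|i - j|),
                       (r_p)_i = gamma(i),   i,j = 1..p.
Substitute the sample gammas (Toeplitz matrix and right-hand side of size 2):
  Gamma_p = [[1.1008, -0.0825], [-0.0825, 1.1008]]
  r_p     = [-0.0825, -0.3156]
Written out:
  1.1008 phi_1 - 0.0825 phi_2 = -0.0825
  -0.0825 phi_1 + 1.1008 phi_2 = -0.3156
Solve by Cramer's rule:
  det = gamma(0)^2 - gamma(1)^2 = (1.1008)^2 - (-0.0825)^2 = 1.21176064 - 0.00680625 = 1.20495439
  phi_hat_1 = [gamma(1) gamma(0) - gamma(1) gamma(2)] / det = [(-0.0825)(1.1008) - (-0.0825)(-0.3156)] / 1.20495439 = -0.116853 / 1.20495439 = -0.097
  phi_hat_2 = [gamma(0) gamma(2) - gamma(1)^2] / det = [(1.1008)(-0.3156) - (-0.0825)^2] / 1.20495439 = -0.35421873 / 1.20495439 = -0.294
So phi_hat = [-0.0970, -0.2940].
Therefore phi_hat_2 = -0.2940.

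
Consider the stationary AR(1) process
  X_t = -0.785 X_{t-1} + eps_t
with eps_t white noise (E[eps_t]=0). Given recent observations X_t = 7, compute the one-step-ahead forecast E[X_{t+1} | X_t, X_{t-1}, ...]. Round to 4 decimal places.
E[X_{t+1} \mid \mathcal F_t] = -5.4950

For an AR(p) model X_t = c + sum_i phi_i X_{t-i} + eps_t, the
one-step-ahead conditional mean is
  E[X_{t+1} | X_t, ...] = c + sum_i phi_i X_{t+1-i}.
Substitute known values:
  E[X_{t+1} | ...] = (-0.785) * (7)
                   = -5.4950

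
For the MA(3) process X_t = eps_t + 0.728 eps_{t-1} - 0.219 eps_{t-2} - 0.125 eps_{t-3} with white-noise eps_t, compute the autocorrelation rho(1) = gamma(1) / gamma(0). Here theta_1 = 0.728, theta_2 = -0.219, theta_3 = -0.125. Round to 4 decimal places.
\rho(1) = 0.3740

For an MA(q) process with theta_0 = 1, the autocovariance is
  gamma(k) = sigma^2 * sum_{i=0..q-k} theta_i * theta_{i+k},
and rho(k) = gamma(k) / gamma(0). Sigma^2 cancels.
  numerator   = (1)*(0.728) + (0.728)*(-0.219) + (-0.219)*(-0.125) = 0.595943.
  denominator = (1)^2 + (0.728)^2 + (-0.219)^2 + (-0.125)^2 = 1.59357.
  rho(1) = 0.595943 / 1.59357 = 0.3740.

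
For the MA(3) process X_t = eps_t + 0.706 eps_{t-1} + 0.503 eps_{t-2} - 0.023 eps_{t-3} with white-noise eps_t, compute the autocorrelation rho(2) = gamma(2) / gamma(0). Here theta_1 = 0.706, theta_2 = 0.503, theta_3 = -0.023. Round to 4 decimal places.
\rho(2) = 0.2778

For an MA(q) process with theta_0 = 1, the autocovariance is
  gamma(k) = sigma^2 * sum_{i=0..q-k} theta_i * theta_{i+k},
and rho(k) = gamma(k) / gamma(0). Sigma^2 cancels.
  numerator   = (1)*(0.503) + (0.706)*(-0.023) = 0.486762.
  denominator = (1)^2 + (0.706)^2 + (0.503)^2 + (-0.023)^2 = 1.751974.
  rho(2) = 0.486762 / 1.751974 = 0.2778.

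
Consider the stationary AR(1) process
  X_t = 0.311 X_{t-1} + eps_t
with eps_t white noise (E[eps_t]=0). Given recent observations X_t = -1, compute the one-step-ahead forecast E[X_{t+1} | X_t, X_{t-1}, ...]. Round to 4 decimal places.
E[X_{t+1} \mid \mathcal F_t] = -0.3110

For an AR(p) model X_t = c + sum_i phi_i X_{t-i} + eps_t, the
one-step-ahead conditional mean is
  E[X_{t+1} | X_t, ...] = c + sum_i phi_i X_{t+1-i}.
Substitute known values:
  E[X_{t+1} | ...] = (0.311) * (-1)
                   = -0.3110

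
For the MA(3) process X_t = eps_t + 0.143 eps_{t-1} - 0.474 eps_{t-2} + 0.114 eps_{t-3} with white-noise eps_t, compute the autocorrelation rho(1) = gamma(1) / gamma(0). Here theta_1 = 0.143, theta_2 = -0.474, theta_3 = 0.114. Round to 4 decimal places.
\rho(1) = 0.0168

For an MA(q) process with theta_0 = 1, the autocovariance is
  gamma(k) = sigma^2 * sum_{i=0..q-k} theta_i * theta_{i+k},
and rho(k) = gamma(k) / gamma(0). Sigma^2 cancels.
  numerator   = (1)*(0.143) + (0.143)*(-0.474) + (-0.474)*(0.114) = 0.021182.
  denominator = (1)^2 + (0.143)^2 + (-0.474)^2 + (0.114)^2 = 1.258121.
  rho(1) = 0.021182 / 1.258121 = 0.0168.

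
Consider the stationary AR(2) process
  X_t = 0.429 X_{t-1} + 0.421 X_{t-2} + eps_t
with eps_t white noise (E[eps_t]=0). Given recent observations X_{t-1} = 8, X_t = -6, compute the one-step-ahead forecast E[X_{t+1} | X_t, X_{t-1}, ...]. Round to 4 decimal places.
E[X_{t+1} \mid \mathcal F_t] = 0.7940

For an AR(p) model X_t = c + sum_i phi_i X_{t-i} + eps_t, the
one-step-ahead conditional mean is
  E[X_{t+1} | X_t, ...] = c + sum_i phi_i X_{t+1-i}.
Substitute known values:
  E[X_{t+1} | ...] = (0.429) * (-6) + (0.421) * (8)
                   = 0.7940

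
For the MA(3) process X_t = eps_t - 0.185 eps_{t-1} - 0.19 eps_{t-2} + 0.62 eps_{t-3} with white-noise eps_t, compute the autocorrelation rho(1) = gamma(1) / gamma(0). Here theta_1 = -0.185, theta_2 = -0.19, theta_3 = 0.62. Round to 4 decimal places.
\rho(1) = -0.1840

For an MA(q) process with theta_0 = 1, the autocovariance is
  gamma(k) = sigma^2 * sum_{i=0..q-k} theta_i * theta_{i+k},
and rho(k) = gamma(k) / gamma(0). Sigma^2 cancels.
  numerator   = (1)*(-0.185) + (-0.185)*(-0.19) + (-0.19)*(0.62) = -0.26765.
  denominator = (1)^2 + (-0.185)^2 + (-0.19)^2 + (0.62)^2 = 1.454725.
  rho(1) = -0.26765 / 1.454725 = -0.1840.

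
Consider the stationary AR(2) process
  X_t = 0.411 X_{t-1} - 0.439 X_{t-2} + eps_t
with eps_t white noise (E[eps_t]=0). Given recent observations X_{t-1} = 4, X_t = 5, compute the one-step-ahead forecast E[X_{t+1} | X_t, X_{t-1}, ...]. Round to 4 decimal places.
E[X_{t+1} \mid \mathcal F_t] = 0.2990

For an AR(p) model X_t = c + sum_i phi_i X_{t-i} + eps_t, the
one-step-ahead conditional mean is
  E[X_{t+1} | X_t, ...] = c + sum_i phi_i X_{t+1-i}.
Substitute known values:
  E[X_{t+1} | ...] = (0.411) * (5) + (-0.439) * (4)
                   = 0.2990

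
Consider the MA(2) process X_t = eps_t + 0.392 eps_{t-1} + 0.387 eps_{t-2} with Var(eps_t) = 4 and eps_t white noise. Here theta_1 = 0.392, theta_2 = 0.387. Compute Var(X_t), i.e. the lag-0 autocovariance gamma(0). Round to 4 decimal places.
\gamma(0) = 5.2137

For an MA(q) process X_t = eps_t + sum_i theta_i eps_{t-i} with
Var(eps_t) = sigma^2, the variance is
  gamma(0) = sigma^2 * (1 + sum_i theta_i^2).
  sum_i theta_i^2 = (0.392)^2 + (0.387)^2 = 0.153664 + 0.149769 = 0.303433.
  gamma(0) = 4 * (1 + 0.303433) = 4 * 1.303433 = 5.213732, which rounds to 5.2137.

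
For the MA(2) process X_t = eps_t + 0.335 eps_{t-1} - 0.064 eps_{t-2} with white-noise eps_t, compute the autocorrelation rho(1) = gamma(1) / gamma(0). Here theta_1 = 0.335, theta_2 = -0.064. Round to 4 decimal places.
\rho(1) = 0.2809

For an MA(q) process with theta_0 = 1, the autocovariance is
  gamma(k) = sigma^2 * sum_{i=0..q-k} theta_i * theta_{i+k},
and rho(k) = gamma(k) / gamma(0). Sigma^2 cancels.
  numerator   = (1)*(0.335) + (0.335)*(-0.064) = 0.31356.
  denominator = (1)^2 + (0.335)^2 + (-0.064)^2 = 1.116321.
  rho(1) = 0.31356 / 1.116321 = 0.2809.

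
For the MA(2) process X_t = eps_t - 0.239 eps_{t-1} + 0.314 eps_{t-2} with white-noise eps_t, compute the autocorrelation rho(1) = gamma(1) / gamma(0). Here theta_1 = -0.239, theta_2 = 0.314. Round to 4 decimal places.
\rho(1) = -0.2717

For an MA(q) process with theta_0 = 1, the autocovariance is
  gamma(k) = sigma^2 * sum_{i=0..q-k} theta_i * theta_{i+k},
and rho(k) = gamma(k) / gamma(0). Sigma^2 cancels.
  numerator   = (1)*(-0.239) + (-0.239)*(0.314) = -0.314046.
  denominator = (1)^2 + (-0.239)^2 + (0.314)^2 = 1.155717.
  rho(1) = -0.314046 / 1.155717 = -0.2717.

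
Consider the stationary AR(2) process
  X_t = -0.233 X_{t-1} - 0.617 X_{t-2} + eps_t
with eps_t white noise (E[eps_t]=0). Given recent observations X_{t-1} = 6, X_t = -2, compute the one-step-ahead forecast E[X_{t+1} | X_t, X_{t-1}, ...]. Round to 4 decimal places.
E[X_{t+1} \mid \mathcal F_t] = -3.2360

For an AR(p) model X_t = c + sum_i phi_i X_{t-i} + eps_t, the
one-step-ahead conditional mean is
  E[X_{t+1} | X_t, ...] = c + sum_i phi_i X_{t+1-i}.
Substitute known values:
  E[X_{t+1} | ...] = (-0.233) * (-2) + (-0.617) * (6)
                   = -3.2360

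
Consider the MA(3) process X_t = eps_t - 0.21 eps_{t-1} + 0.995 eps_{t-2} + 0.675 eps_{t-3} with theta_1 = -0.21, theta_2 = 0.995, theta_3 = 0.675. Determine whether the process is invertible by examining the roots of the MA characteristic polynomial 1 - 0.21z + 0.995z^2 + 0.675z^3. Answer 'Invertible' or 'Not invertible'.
\text{Not invertible}

The MA(q) characteristic polynomial is P(z) = 1 - 0.21z + 0.995z^2 + 0.675z^3.
Invertibility requires all roots to lie outside the unit circle, i.e. |z| > 1 for every root.
Degree 3: look for a simple real root z0 first, then factor out (1 - z/z0) and solve the remaining quadratic.
Testing z0 = -2: P(-2) = 1 + (-0.21)(-2) + (0.995)(-2)^2 + (0.675)(-2)^3
  = 1 + (0.42) + (3.98) + (-5.4) = 0.  So z_0 = -2 is a root, |z_0| = 2.
Divide out the factor (1 + 0.5 z) = (1 - z/z0) (since 1/z0 = -0.5):
  P(z) = (1 + 0.5 z)(1 + (-0.71) z + (1.35) z^2)
  [check: z-coef -0.71 - (-0.5) = -0.21; z^2-coef 1.35 - (-0.5)(-0.71) = 0.995; z^3-coef -(-0.5)(1.35) = 0.675.]
Remaining roots from the quadratic factor 1 + (-0.71) z + (1.35) z^2:
  Set 1 + (-0.71) z + (1.35) z^2 = 0, i.e. a z^2 + b z + c = 0 with a = 1.35, b = -0.71, c = 1.
  Discriminant D = b^2 - 4ac = (-0.71)^2 - 4*(1.35)*1 = 0.5041 - (5.4) = -4.8959.
  D < 0, so the roots are the complex-conjugate pair z = (-b +/- i sqrt(-D)) / (2a) = 0.263 +/- 0.8195i.
  For a conjugate pair |z|^2 = z * conj(z) = (product of roots) = c/a = 1/(1.35) = 0.740741, so |z| = sqrt(0.740741) = 0.8607 for both roots.
Moduli of all roots: 2.0000, 0.8607, 0.8607.
All moduli strictly greater than 1? No.
Verdict: Not invertible.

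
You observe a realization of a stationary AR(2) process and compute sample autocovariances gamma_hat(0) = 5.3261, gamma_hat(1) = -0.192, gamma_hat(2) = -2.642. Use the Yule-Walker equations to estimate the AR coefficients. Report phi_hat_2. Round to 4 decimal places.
\hat\phi_{2} = -0.4980

The Yule-Walker equations for an AR(p) process read, in matrix form,
  Gamma_p phi = r_p,   with   (Gamma_p)_{ij} = gamma(|i - j|),
                       (r_p)_i = gamma(i),   i,j = 1..p.
Substitute the sample gammas (Toeplitz matrix and right-hand side of size 2):
  Gamma_p = [[5.3261, -0.192], [-0.192, 5.3261]]
  r_p     = [-0.192, -2.642]
Written out:
  5.3261 phi_1 - 0.192 phi_2 = -0.192
  -0.192 phi_1 + 5.3261 phi_2 = -2.642
Solve by Cramer's rule:
  det = gamma(0)^2 - gamma(1)^2 = (5.3261)^2 - (-0.192)^2 = 28.36734121 - 0.036864 = 28.33047721
  phi_hat_1 = [gamma(1) gamma(0) - gamma(1) gamma(2)] / det = [(-0.192)(5.3261) - (-0.192)(-2.642)] / 28.33047721 = -1.5298752 / 28.33047721 = -0.054
  phi_hat_2 = [gamma(0) gamma(2) - gamma(1)^2] / det = [(5.3261)(-2.642) - (-0.192)^2] / 28.33047721 = -14.1084202 / 28.33047721 = -0.498
So phi_hat = [-0.0540, -0.4980].
Therefore phi_hat_2 = -0.4980.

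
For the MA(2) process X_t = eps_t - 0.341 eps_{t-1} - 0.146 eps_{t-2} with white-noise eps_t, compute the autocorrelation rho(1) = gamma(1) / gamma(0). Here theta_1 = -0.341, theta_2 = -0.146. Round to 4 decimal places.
\rho(1) = -0.2560

For an MA(q) process with theta_0 = 1, the autocovariance is
  gamma(k) = sigma^2 * sum_{i=0..q-k} theta_i * theta_{i+k},
and rho(k) = gamma(k) / gamma(0). Sigma^2 cancels.
  numerator   = (1)*(-0.341) + (-0.341)*(-0.146) = -0.291214.
  denominator = (1)^2 + (-0.341)^2 + (-0.146)^2 = 1.137597.
  rho(1) = -0.291214 / 1.137597 = -0.2560.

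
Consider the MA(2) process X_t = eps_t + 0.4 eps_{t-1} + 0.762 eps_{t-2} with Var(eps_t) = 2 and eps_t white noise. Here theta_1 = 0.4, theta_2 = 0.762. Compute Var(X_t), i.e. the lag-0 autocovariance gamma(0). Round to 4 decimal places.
\gamma(0) = 3.4813

For an MA(q) process X_t = eps_t + sum_i theta_i eps_{t-i} with
Var(eps_t) = sigma^2, the variance is
  gamma(0) = sigma^2 * (1 + sum_i theta_i^2).
  sum_i theta_i^2 = (0.4)^2 + (0.762)^2 = 0.16 + 0.580644 = 0.740644.
  gamma(0) = 2 * (1 + 0.740644) = 2 * 1.740644 = 3.481288, which rounds to 3.4813.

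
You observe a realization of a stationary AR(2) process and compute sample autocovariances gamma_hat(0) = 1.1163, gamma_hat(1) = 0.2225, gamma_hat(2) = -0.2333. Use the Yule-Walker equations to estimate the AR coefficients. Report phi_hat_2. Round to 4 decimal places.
\hat\phi_{2} = -0.2590

The Yule-Walker equations for an AR(p) process read, in matrix form,
  Gamma_p phi = r_p,   with   (Gamma_p)_{ij} = gamma(|i - j|),
                       (r_p)_i = gamma(i),   i,j = 1..p.
Substitute the sample gammas (Toeplitz matrix and right-hand side of size 2):
  Gamma_p = [[1.1163, 0.2225], [0.2225, 1.1163]]
  r_p     = [0.2225, -0.2333]
Written out:
  1.1163 phi_1 + 0.2225 phi_2 = 0.2225
  0.2225 phi_1 + 1.1163 phi_2 = -0.2333
Solve by Cramer's rule:
  det = gamma(0)^2 - gamma(1)^2 = (1.1163)^2 - (0.2225)^2 = 1.24612569 - 0.04950625 = 1.19661944
  phi_hat_1 = [gamma(1) gamma(0) - gamma(1) gamma(2)] / det = [(0.2225)(1.1163) - (0.2225)(-0.2333)] / 1.19661944 = 0.300286 / 1.19661944 = 0.2509
  phi_hat_2 = [gamma(0) gamma(2) - gamma(1)^2] / det = [(1.1163)(-0.2333) - (0.2225)^2] / 1.19661944 = -0.30993904 / 1.19661944 = -0.259
So phi_hat = [0.2509, -0.2590].
Therefore phi_hat_2 = -0.2590.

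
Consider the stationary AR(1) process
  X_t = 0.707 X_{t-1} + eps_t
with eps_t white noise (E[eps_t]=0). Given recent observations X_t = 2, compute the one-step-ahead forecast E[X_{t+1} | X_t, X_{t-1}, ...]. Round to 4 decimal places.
E[X_{t+1} \mid \mathcal F_t] = 1.4140

For an AR(p) model X_t = c + sum_i phi_i X_{t-i} + eps_t, the
one-step-ahead conditional mean is
  E[X_{t+1} | X_t, ...] = c + sum_i phi_i X_{t+1-i}.
Substitute known values:
  E[X_{t+1} | ...] = (0.707) * (2)
                   = 1.4140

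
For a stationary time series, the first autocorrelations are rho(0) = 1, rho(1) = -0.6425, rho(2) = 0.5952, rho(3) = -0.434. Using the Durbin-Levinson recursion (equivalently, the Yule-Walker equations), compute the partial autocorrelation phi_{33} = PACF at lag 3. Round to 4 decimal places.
\phi_{33} = 0.0550

The PACF at lag k is phi_{kk}, the last component of the solution
to the Yule-Walker system G_k phi = r_k where
  (G_k)_{ij} = rho(|i - j|), (r_k)_i = rho(i), i,j = 1..k.
Equivalently, Durbin-Levinson gives phi_{kk} iteratively:
  phi_{11} = rho(1)
  phi_{kk} = [rho(k) - sum_{j=1..k-1} phi_{k-1,j} rho(k-j)]
            / [1 - sum_{j=1..k-1} phi_{k-1,j} rho(j)],
  phi_{k,j} = phi_{k-1,j} - phi_{kk} phi_{k-1,k-j},  j = 1..k-1.
Step k = 1:
  phi_11 = rho(1) = -0.6425.
Step k = 2:
  phi_22 = [rho(2) - phi_11 rho(1)] / [1 - phi_11 rho(1)] = [0.5952 - (-0.6425)(-0.6425)] / [1 - (-0.6425)(-0.6425)]
         = 0.18239375 / 0.58719375 = 0.310619.
  Update: phi_21 = phi_11 - phi_22 phi_11 = -0.6425 - (0.310619)(-0.6425) = -0.442927.
Step k = 3:
  phi_33 = [rho(3) - phi_21 rho(2) - phi_22 rho(1)] / [1 - phi_21 rho(1) - phi_22 rho(2)]
    numerator   = -0.434 - (-0.442927)(0.5952) - (0.310619)(-0.6425) = 0.02920313
    denominator = 1 - (-0.442927)(-0.6425) - (0.310619)(0.5952) = 0.53053872
  phi_33 = 0.02920313 / 0.53053872 = 0.055.
Therefore phi_{33} = 0.0550.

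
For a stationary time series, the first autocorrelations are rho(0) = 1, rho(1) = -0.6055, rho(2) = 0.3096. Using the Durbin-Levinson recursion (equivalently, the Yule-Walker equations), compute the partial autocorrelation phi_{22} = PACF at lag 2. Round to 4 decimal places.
\phi_{22} = -0.0900

The PACF at lag k is phi_{kk}, the last component of the solution
to the Yule-Walker system G_k phi = r_k where
  (G_k)_{ij} = rho(|i - j|), (r_k)_i = rho(i), i,j = 1..k.
Equivalently, Durbin-Levinson gives phi_{kk} iteratively:
  phi_{11} = rho(1)
  phi_{kk} = [rho(k) - sum_{j=1..k-1} phi_{k-1,j} rho(k-j)]
            / [1 - sum_{j=1..k-1} phi_{k-1,j} rho(j)],
  phi_{k,j} = phi_{k-1,j} - phi_{kk} phi_{k-1,k-j},  j = 1..k-1.
Step k = 1:
  phi_11 = rho(1) = -0.6055.
Step k = 2:
  phi_22 = [rho(2) - phi_11 rho(1)] / [1 - phi_11 rho(1)] = [0.3096 - (-0.6055)(-0.6055)] / [1 - (-0.6055)(-0.6055)]
         = -0.05703025 / 0.63336975 = -0.09.
Therefore phi_{22} = -0.0900.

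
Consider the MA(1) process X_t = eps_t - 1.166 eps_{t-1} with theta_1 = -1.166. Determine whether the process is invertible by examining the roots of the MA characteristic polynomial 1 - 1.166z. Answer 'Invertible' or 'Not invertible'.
\text{Not invertible}

The MA(q) characteristic polynomial is P(z) = 1 - 1.166z.
Invertibility requires all roots to lie outside the unit circle, i.e. |z| > 1 for every root.
This is linear in z: 1 + (-1.166) z = 0  =>  z = -1/(-1.166) = 0.857633,  |z| = 0.857633.
Moduli of all roots: 0.8576.
All moduli strictly greater than 1? No.
Verdict: Not invertible.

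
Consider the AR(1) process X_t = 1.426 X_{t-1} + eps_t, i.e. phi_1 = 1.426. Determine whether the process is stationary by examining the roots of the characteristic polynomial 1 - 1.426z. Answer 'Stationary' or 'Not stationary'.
\text{Not stationary}

The AR(p) characteristic polynomial is P(z) = 1 - 1.426z.
Stationarity requires all roots to lie outside the unit circle, i.e. |z| > 1 for every root.
This is linear in z: 1 + (-1.426) z = 0  =>  z = -1/(-1.426) = 0.701262,  |z| = 0.701262.
Moduli of all roots: 0.7013.
All moduli strictly greater than 1? No.
Verdict: Not stationary.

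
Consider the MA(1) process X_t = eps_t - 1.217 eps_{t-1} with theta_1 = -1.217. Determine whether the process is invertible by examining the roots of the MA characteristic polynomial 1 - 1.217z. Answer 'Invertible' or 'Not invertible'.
\text{Not invertible}

The MA(q) characteristic polynomial is P(z) = 1 - 1.217z.
Invertibility requires all roots to lie outside the unit circle, i.e. |z| > 1 for every root.
This is linear in z: 1 + (-1.217) z = 0  =>  z = -1/(-1.217) = 0.821693,  |z| = 0.821693.
Moduli of all roots: 0.8217.
All moduli strictly greater than 1? No.
Verdict: Not invertible.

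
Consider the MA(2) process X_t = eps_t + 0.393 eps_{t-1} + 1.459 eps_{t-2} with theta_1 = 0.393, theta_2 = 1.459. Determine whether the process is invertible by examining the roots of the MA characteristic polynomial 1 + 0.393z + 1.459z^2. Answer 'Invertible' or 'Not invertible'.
\text{Not invertible}

The MA(q) characteristic polynomial is P(z) = 1 + 0.393z + 1.459z^2.
Invertibility requires all roots to lie outside the unit circle, i.e. |z| > 1 for every root.
Set 1 + (0.393) z + (1.459) z^2 = 0, i.e. a z^2 + b z + c = 0 with a = 1.459, b = 0.393, c = 1.
Discriminant D = b^2 - 4ac = (0.393)^2 - 4*(1.459)*1 = 0.154449 - (5.836) = -5.681551.
D < 0, so the roots are the complex-conjugate pair z = (-b +/- i sqrt(-D)) / (2a) = -0.1347 +/- 0.8169i.
For a conjugate pair |z|^2 = z * conj(z) = (product of roots) = c/a = 1/(1.459) = 0.685401, so |z| = sqrt(0.685401) = 0.8279 for both roots.
Moduli of all roots: 0.8279, 0.8279.
All moduli strictly greater than 1? No.
Verdict: Not invertible.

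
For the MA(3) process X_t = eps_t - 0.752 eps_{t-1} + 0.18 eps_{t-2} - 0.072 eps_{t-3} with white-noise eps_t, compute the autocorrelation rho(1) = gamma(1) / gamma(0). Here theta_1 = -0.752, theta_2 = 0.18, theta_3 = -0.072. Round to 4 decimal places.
\rho(1) = -0.5616

For an MA(q) process with theta_0 = 1, the autocovariance is
  gamma(k) = sigma^2 * sum_{i=0..q-k} theta_i * theta_{i+k},
and rho(k) = gamma(k) / gamma(0). Sigma^2 cancels.
  numerator   = (1)*(-0.752) + (-0.752)*(0.18) + (0.18)*(-0.072) = -0.90032.
  denominator = (1)^2 + (-0.752)^2 + (0.18)^2 + (-0.072)^2 = 1.603088.
  rho(1) = -0.90032 / 1.603088 = -0.5616.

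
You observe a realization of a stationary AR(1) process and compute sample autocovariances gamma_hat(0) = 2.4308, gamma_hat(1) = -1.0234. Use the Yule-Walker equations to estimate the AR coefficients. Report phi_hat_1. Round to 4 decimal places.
\hat\phi_{1} = -0.4210

The Yule-Walker equations for an AR(p) process read, in matrix form,
  Gamma_p phi = r_p,   with   (Gamma_p)_{ij} = gamma(|i - j|),
                       (r_p)_i = gamma(i),   i,j = 1..p.
Substitute the sample gammas (Toeplitz matrix and right-hand side of size 1):
  Gamma_p = [[2.4308]]
  r_p     = [-1.0234]
With p = 1 this is the single equation gamma(0) phi_1 = gamma(1):
  phi_hat_1 = gamma(1) / gamma(0) = -1.0234 / 2.4308 = -0.4210.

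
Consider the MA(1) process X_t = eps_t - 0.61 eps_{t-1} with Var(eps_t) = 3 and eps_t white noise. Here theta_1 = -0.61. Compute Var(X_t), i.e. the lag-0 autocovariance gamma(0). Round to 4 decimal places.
\gamma(0) = 4.1163

For an MA(q) process X_t = eps_t + sum_i theta_i eps_{t-i} with
Var(eps_t) = sigma^2, the variance is
  gamma(0) = sigma^2 * (1 + sum_i theta_i^2).
  sum_i theta_i^2 = (-0.61)^2 = 0.3721.
  gamma(0) = 3 * (1 + 0.3721) = 3 * 1.3721 = 4.1163.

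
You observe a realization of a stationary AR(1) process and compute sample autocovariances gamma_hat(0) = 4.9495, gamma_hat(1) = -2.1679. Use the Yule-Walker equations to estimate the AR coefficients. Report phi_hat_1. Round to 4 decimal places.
\hat\phi_{1} = -0.4380

The Yule-Walker equations for an AR(p) process read, in matrix form,
  Gamma_p phi = r_p,   with   (Gamma_p)_{ij} = gamma(|i - j|),
                       (r_p)_i = gamma(i),   i,j = 1..p.
Substitute the sample gammas (Toeplitz matrix and right-hand side of size 1):
  Gamma_p = [[4.9495]]
  r_p     = [-2.1679]
With p = 1 this is the single equation gamma(0) phi_1 = gamma(1):
  phi_hat_1 = gamma(1) / gamma(0) = -2.1679 / 4.9495 = -0.4380.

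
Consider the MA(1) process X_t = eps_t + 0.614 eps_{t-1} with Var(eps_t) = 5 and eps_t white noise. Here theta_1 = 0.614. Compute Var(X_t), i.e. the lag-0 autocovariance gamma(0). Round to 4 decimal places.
\gamma(0) = 6.8850

For an MA(q) process X_t = eps_t + sum_i theta_i eps_{t-i} with
Var(eps_t) = sigma^2, the variance is
  gamma(0) = sigma^2 * (1 + sum_i theta_i^2).
  sum_i theta_i^2 = (0.614)^2 = 0.376996.
  gamma(0) = 5 * (1 + 0.376996) = 5 * 1.376996 = 6.88498, which rounds to 6.8850.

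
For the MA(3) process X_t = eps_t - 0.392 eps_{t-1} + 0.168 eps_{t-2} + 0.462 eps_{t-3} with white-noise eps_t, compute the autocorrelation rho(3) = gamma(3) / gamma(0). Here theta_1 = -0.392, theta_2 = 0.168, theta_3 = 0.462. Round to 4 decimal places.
\rho(3) = 0.3311

For an MA(q) process with theta_0 = 1, the autocovariance is
  gamma(k) = sigma^2 * sum_{i=0..q-k} theta_i * theta_{i+k},
and rho(k) = gamma(k) / gamma(0). Sigma^2 cancels.
  numerator   = (1)*(0.462) = 0.462.
  denominator = (1)^2 + (-0.392)^2 + (0.168)^2 + (0.462)^2 = 1.395332.
  rho(3) = 0.462 / 1.395332 = 0.3311.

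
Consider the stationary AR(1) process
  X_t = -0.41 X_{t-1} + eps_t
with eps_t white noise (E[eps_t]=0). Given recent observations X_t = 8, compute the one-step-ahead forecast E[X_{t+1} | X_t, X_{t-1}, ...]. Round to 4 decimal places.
E[X_{t+1} \mid \mathcal F_t] = -3.2800

For an AR(p) model X_t = c + sum_i phi_i X_{t-i} + eps_t, the
one-step-ahead conditional mean is
  E[X_{t+1} | X_t, ...] = c + sum_i phi_i X_{t+1-i}.
Substitute known values:
  E[X_{t+1} | ...] = (-0.41) * (8)
                   = -3.2800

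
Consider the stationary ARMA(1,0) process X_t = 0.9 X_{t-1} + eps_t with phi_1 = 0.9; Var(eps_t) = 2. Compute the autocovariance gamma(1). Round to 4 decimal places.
\gamma(1) = 9.4737

Multiply the model equation by X_{t-k} and take expectations. With theta_0 = psi_0 = 1 and psi_j the MA(infinity) weights, this gives
  gamma(k) - sum_i phi_i gamma(k-i) = c_k,
  c_k = sigma^2 * sum_{j=k..q} theta_j psi_{j-k}   (c_k = 0 for k > q),
using gamma(-m) = gamma(m).
Pure AR (q = 0): c_0 = sigma^2 = 2, c_k = 0 for k >= 1.
Equations for k = 0 and k = 1 (AR order 1):
  gamma(0) = phi_1 gamma(1) + c_0
  gamma(1) = phi_1 gamma(0) + c_1
Substituting the second into the first: gamma(0) (1 - phi_1^2) = c_0 + phi_1 c_1, so
  gamma(0) = c_0 / (1 - phi_1^2) = 2 / (1 - (0.9)^2) = 2 / 0.19 = 10.526316.
  gamma(1) = phi_1 gamma(0) = (0.9)(10.526316) = 9.473684.
Therefore gamma(1) = 9.4737 (to 4 decimal places).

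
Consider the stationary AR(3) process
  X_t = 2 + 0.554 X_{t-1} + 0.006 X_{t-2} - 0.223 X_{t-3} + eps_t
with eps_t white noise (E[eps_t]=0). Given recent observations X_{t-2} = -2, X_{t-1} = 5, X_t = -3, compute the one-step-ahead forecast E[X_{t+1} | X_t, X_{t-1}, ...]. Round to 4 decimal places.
E[X_{t+1} \mid \mathcal F_t] = 0.8140

For an AR(p) model X_t = c + sum_i phi_i X_{t-i} + eps_t, the
one-step-ahead conditional mean is
  E[X_{t+1} | X_t, ...] = c + sum_i phi_i X_{t+1-i}.
Substitute known values:
  E[X_{t+1} | ...] = 2 + (0.554) * (-3) + (0.006) * (5) + (-0.223) * (-2)
                   = 0.8140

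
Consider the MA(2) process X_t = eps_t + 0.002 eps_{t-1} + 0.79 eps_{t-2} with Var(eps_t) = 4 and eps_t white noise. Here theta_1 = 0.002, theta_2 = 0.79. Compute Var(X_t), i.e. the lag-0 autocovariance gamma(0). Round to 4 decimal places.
\gamma(0) = 6.4964

For an MA(q) process X_t = eps_t + sum_i theta_i eps_{t-i} with
Var(eps_t) = sigma^2, the variance is
  gamma(0) = sigma^2 * (1 + sum_i theta_i^2).
  sum_i theta_i^2 = (0.002)^2 + (0.79)^2 = 0.000004 + 0.6241 = 0.624104.
  gamma(0) = 4 * (1 + 0.624104) = 4 * 1.624104 = 6.496416, which rounds to 6.4964.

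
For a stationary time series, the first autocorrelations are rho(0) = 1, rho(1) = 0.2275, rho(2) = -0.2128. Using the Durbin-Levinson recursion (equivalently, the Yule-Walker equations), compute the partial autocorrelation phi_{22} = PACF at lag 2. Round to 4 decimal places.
\phi_{22} = -0.2790

The PACF at lag k is phi_{kk}, the last component of the solution
to the Yule-Walker system G_k phi = r_k where
  (G_k)_{ij} = rho(|i - j|), (r_k)_i = rho(i), i,j = 1..k.
Equivalently, Durbin-Levinson gives phi_{kk} iteratively:
  phi_{11} = rho(1)
  phi_{kk} = [rho(k) - sum_{j=1..k-1} phi_{k-1,j} rho(k-j)]
            / [1 - sum_{j=1..k-1} phi_{k-1,j} rho(j)],
  phi_{k,j} = phi_{k-1,j} - phi_{kk} phi_{k-1,k-j},  j = 1..k-1.
Step k = 1:
  phi_11 = rho(1) = 0.2275.
Step k = 2:
  phi_22 = [rho(2) - phi_11 rho(1)] / [1 - phi_11 rho(1)] = [-0.2128 - (0.2275)(0.2275)] / [1 - (0.2275)(0.2275)]
         = -0.26455625 / 0.94824375 = -0.279.
Therefore phi_{22} = -0.2790.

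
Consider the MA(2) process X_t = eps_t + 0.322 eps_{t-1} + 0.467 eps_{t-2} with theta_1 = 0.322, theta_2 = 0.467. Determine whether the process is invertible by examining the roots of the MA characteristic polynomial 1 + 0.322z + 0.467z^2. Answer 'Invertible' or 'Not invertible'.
\text{Invertible}

The MA(q) characteristic polynomial is P(z) = 1 + 0.322z + 0.467z^2.
Invertibility requires all roots to lie outside the unit circle, i.e. |z| > 1 for every root.
Set 1 + (0.322) z + (0.467) z^2 = 0, i.e. a z^2 + b z + c = 0 with a = 0.467, b = 0.322, c = 1.
Discriminant D = b^2 - 4ac = (0.322)^2 - 4*(0.467)*1 = 0.103684 - (1.868) = -1.764316.
D < 0, so the roots are the complex-conjugate pair z = (-b +/- i sqrt(-D)) / (2a) = -0.3448 +/- 1.4221i.
For a conjugate pair |z|^2 = z * conj(z) = (product of roots) = c/a = 1/(0.467) = 2.141328, so |z| = sqrt(2.141328) = 1.4633 for both roots.
Moduli of all roots: 1.4633, 1.4633.
All moduli strictly greater than 1? Yes.
Verdict: Invertible.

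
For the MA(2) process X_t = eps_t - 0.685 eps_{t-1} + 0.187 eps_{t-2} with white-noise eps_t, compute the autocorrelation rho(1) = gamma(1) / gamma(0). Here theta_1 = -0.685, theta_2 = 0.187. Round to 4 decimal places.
\rho(1) = -0.5406

For an MA(q) process with theta_0 = 1, the autocovariance is
  gamma(k) = sigma^2 * sum_{i=0..q-k} theta_i * theta_{i+k},
and rho(k) = gamma(k) / gamma(0). Sigma^2 cancels.
  numerator   = (1)*(-0.685) + (-0.685)*(0.187) = -0.813095.
  denominator = (1)^2 + (-0.685)^2 + (0.187)^2 = 1.504194.
  rho(1) = -0.813095 / 1.504194 = -0.5406.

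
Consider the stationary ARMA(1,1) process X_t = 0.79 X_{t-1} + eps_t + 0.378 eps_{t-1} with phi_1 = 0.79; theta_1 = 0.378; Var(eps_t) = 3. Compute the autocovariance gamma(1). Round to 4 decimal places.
\gamma(1) = 12.1053

Multiply the model equation by X_{t-k} and take expectations. With theta_0 = psi_0 = 1 and psi_j the MA(infinity) weights, this gives
  gamma(k) - sum_i phi_i gamma(k-i) = c_k,
  c_k = sigma^2 * sum_{j=k..q} theta_j psi_{j-k}   (c_k = 0 for k > q),
using gamma(-m) = gamma(m).
psi-weights needed (psi_j = theta_j + sum_i phi_i psi_{j-i}):
  psi_1 = theta_1 + phi_1 = 0.378 + (0.79) = 1.168
Right-hand sides:
  c_0 = sigma^2 (1 + theta_1 psi_1) = 3 * (1 + (0.378)(1.168)) = 3 * 1.441504 = 4.324512
  c_1 = sigma^2 theta_1 = 3 * (0.378) = 1.134
  c_2 = 0
Equations for k = 0 and k = 1 (AR order 1):
  gamma(0) = phi_1 gamma(1) + c_0
  gamma(1) = phi_1 gamma(0) + c_1
Substituting the second into the first: gamma(0) (1 - phi_1^2) = c_0 + phi_1 c_1, so
  gamma(0) = (c_0 + phi_1 c_1) / (1 - phi_1^2) = (4.324512 + (0.79)(1.134)) / (1 - (0.79)^2) = 5.220372 / 0.3759 = 13.887662.
  gamma(1) = phi_1 gamma(0) + c_1 = (0.79)(13.887662) + (1.134) = 12.105253.
Therefore gamma(1) = 12.1053 (to 4 decimal places).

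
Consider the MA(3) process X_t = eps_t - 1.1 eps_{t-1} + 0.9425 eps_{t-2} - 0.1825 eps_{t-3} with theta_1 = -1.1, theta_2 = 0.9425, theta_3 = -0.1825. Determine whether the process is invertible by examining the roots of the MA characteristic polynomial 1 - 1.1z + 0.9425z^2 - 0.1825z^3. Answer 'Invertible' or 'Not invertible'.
\text{Invertible}

The MA(q) characteristic polynomial is P(z) = 1 - 1.1z + 0.9425z^2 - 0.1825z^3.
Invertibility requires all roots to lie outside the unit circle, i.e. |z| > 1 for every root.
Degree 3: look for a simple real root z0 first, then factor out (1 - z/z0) and solve the remaining quadratic.
Testing z0 = 4: P(4) = 1 + (-1.1)(4) + (0.9425)(4)^2 + (-0.1825)(4)^3
  = 1 + (-4.4) + (15.08) + (-11.68) = 0.  So z_0 = 4 is a root, |z_0| = 4.
Divide out the factor (1 - 0.25 z) = (1 - z/z0) (since 1/z0 = 0.25):
  P(z) = (1 - 0.25 z)(1 + (-0.85) z + (0.73) z^2)
  [check: z-coef -0.85 - (0.25) = -1.1; z^2-coef 0.73 - (0.25)(-0.85) = 0.9425; z^3-coef -(0.25)(0.73) = -0.1825.]
Remaining roots from the quadratic factor 1 + (-0.85) z + (0.73) z^2:
  Set 1 + (-0.85) z + (0.73) z^2 = 0, i.e. a z^2 + b z + c = 0 with a = 0.73, b = -0.85, c = 1.
  Discriminant D = b^2 - 4ac = (-0.85)^2 - 4*(0.73)*1 = 0.7225 - (2.92) = -2.1975.
  D < 0, so the roots are the complex-conjugate pair z = (-b +/- i sqrt(-D)) / (2a) = 0.5822 +/- 1.0153i.
  For a conjugate pair |z|^2 = z * conj(z) = (product of roots) = c/a = 1/(0.73) = 1.369863, so |z| = sqrt(1.369863) = 1.1704 for both roots.
Moduli of all roots: 4.0000, 1.1704, 1.1704.
All moduli strictly greater than 1? Yes.
Verdict: Invertible.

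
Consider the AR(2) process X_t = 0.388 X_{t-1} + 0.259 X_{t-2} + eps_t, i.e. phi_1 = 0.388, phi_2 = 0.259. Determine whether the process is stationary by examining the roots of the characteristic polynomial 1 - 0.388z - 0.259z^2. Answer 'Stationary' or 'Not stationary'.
\text{Stationary}

The AR(p) characteristic polynomial is P(z) = 1 - 0.388z - 0.259z^2.
Stationarity requires all roots to lie outside the unit circle, i.e. |z| > 1 for every root.
Set 1 + (-0.388) z + (-0.259) z^2 = 0, i.e. a z^2 + b z + c = 0 with a = -0.259, b = -0.388, c = 1.
Discriminant D = b^2 - 4ac = (-0.388)^2 - 4*(-0.259)*1 = 0.150544 - (-1.036) = 1.186544.
D >= 0, so the roots are real: z = (-b +/- sqrt(D)) / (2a) = (0.388 +/- 1.089286) / (-0.518).
  z_1 = (0.388 + 1.089286) / (-0.518) = -2.8519,   |z_1| = 2.8519.
  z_2 = (0.388 - 1.089286) / (-0.518) = 1.3538,   |z_2| = 1.3538.
Moduli of all roots: 2.8519, 1.3538.
All moduli strictly greater than 1? Yes.
Verdict: Stationary.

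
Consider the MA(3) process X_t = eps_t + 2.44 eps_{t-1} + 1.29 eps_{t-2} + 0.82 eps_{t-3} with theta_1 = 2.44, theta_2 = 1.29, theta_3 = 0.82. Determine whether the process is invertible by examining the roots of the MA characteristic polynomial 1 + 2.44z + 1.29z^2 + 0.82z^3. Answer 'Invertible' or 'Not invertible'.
\text{Not invertible}

The MA(q) characteristic polynomial is P(z) = 1 + 2.44z + 1.29z^2 + 0.82z^3.
Invertibility requires all roots to lie outside the unit circle, i.e. |z| > 1 for every root.
Degree 3: look for a simple real root z0 first, then factor out (1 - z/z0) and solve the remaining quadratic.
Testing z0 = -0.5: P(-0.5) = 1 + (2.44)(-0.5) + (1.29)(-0.5)^2 + (0.82)(-0.5)^3
  = 1 + (-1.22) + (0.3225) + (-0.1025) = 0.  So z_0 = -0.5 is a root, |z_0| = 0.5.
Divide out the factor (1 + 2 z) = (1 - z/z0) (since 1/z0 = -2):
  P(z) = (1 + 2 z)(1 + (0.44) z + (0.41) z^2)
  [check: z-coef 0.44 - (-2) = 2.44; z^2-coef 0.41 - (-2)(0.44) = 1.29; z^3-coef -(-2)(0.41) = 0.82.]
Remaining roots from the quadratic factor 1 + (0.44) z + (0.41) z^2:
  Set 1 + (0.44) z + (0.41) z^2 = 0, i.e. a z^2 + b z + c = 0 with a = 0.41, b = 0.44, c = 1.
  Discriminant D = b^2 - 4ac = (0.44)^2 - 4*(0.41)*1 = 0.1936 - (1.64) = -1.4464.
  D < 0, so the roots are the complex-conjugate pair z = (-b +/- i sqrt(-D)) / (2a) = -0.5366 +/- 1.4667i.
  For a conjugate pair |z|^2 = z * conj(z) = (product of roots) = c/a = 1/(0.41) = 2.439024, so |z| = sqrt(2.439024) = 1.5617 for both roots.
Moduli of all roots: 0.5000, 1.5617, 1.5617.
All moduli strictly greater than 1? No.
Verdict: Not invertible.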